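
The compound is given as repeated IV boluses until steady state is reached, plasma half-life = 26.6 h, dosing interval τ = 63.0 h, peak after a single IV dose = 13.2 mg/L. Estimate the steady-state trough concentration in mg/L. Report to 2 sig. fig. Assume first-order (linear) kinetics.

3.2 mg/L

k = ln2 / t½ = 0.693147 / 26.6 = 0.02606 h⁻¹
e^(−kτ) = e^(−0.02606 × 63.0) = 0.1936
Accumulation ratio R = 1 / (1 − e^(−kτ)) = 1 / (1 − 0.1936) = 1.240
Steady-state trough = C₀ × R × e^(−kτ) = 13.2 × 1.240 × 0.1936 = 3.169 mg/L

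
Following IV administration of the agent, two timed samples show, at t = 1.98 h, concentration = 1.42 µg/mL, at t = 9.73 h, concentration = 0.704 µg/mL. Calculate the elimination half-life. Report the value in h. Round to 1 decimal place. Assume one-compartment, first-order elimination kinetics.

k = ln(C₁/C₂) / (t₂ − t₁) = ln(1.42/0.704) / (9.73 − 1.98)
  = 0.7016 / 7.750 = 0.09053 h⁻¹
t½ = ln2 / k = 0.693147 / 0.09053 = 7.657 h

7.7 h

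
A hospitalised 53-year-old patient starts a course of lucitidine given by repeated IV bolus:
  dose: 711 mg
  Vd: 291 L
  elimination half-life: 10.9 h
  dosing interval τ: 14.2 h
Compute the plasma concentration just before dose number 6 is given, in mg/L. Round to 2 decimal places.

1.65 mg/L

C₀ per dose = Dose / Vd = 711 / 291 = 2.443 mg/L
k = ln2 / t½ = 0.693147 / 10.9 = 0.06359 h⁻¹
Fraction remaining after one interval: r = e^(−kτ) = e^(−0.06359 × 14.2) = 0.4054
Before dose 6, 5 doses have been given (aged 1τ, 2τ, 3τ, 4τ, 5τ).
C_trough = C₀ × (r + r² + … + r^5) = C₀ × r(1−r^5)/(1−r)
        = 2.443 × 0.4054 × (1 − 0.01095) / (1 − 0.4054) = 1.647 mg/L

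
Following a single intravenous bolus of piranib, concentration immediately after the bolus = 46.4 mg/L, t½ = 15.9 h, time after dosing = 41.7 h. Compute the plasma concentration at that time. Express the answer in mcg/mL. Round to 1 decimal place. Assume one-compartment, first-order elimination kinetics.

7.5 mcg/mL

k = ln2 / t½ = 0.693147 / 15.9 = 0.04359 h⁻¹
C = C₀ · e^(−k·t) = 46.40 × e^(−0.04359 × 41.7)
  = 46.40 × 0.1624 = 7.535 mg/L
(7.535 mg/L = 7.535 mcg/mL)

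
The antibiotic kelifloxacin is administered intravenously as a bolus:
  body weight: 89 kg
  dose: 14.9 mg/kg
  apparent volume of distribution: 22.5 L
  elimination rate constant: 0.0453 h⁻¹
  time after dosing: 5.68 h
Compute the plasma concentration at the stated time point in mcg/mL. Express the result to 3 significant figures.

45.6 mcg/mL

Total dose = 14.9 × 89 = 1326 mg
C₀ = Dose / Vd = 1326 / 22.5 = 58.93 mg/L
C = C₀ · e^(−k·t) = 58.93 × e^(−0.04530 × 5.68)
  = 58.93 × 0.7731 = 45.56 mg/L
(45.56 mg/L = 45.56 mcg/mL)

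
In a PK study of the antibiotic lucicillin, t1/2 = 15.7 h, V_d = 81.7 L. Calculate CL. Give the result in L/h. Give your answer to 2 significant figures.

k = ln2 / t½ = 0.693147 / 15.7 = 0.04415 h⁻¹
CL = k × Vd = 0.04415 × 81.7 = 3.607 L/h

3.6 L/h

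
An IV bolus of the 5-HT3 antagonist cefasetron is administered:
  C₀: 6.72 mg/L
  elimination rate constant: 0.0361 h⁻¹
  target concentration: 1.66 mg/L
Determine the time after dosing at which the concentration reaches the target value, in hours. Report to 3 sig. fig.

38.7 h

t = ln(C₀ / C) / k = ln(6.720 / 1.66) / 0.03610
  = ln(4.048) / 0.03610 = 1.398 / 0.03610 = 38.73 h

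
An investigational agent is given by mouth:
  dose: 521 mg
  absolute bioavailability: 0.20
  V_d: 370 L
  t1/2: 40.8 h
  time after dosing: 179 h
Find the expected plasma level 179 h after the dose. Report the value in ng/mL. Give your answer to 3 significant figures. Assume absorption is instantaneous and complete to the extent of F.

13.5 ng/mL

Amount reaching circulation = F × Dose = 0.20 × 521.0 = 104.2 mg
C₀ = F·Dose / Vd = 104.2 / 370 = 0.2816 mg/L
k = ln2 / t½ = 0.693147 / 40.8 = 0.01699 h⁻¹
C = C₀ · e^(−k·t) = 0.2816 × e^(−0.01699 × 179)
  = 0.2816 × 0.04778 = 0.01345 mg/L
Convert: 0.01345 mg/L × 1000 = 13.45 ng/mL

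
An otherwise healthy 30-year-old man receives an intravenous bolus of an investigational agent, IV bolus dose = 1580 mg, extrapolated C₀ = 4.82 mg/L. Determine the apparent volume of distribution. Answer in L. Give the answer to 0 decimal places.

Vd = Dose / C₀ = 1580 / 4.82 = 327.8 L

328 L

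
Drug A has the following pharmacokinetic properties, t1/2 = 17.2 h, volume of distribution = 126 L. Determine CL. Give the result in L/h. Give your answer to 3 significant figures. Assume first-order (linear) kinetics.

k = ln2 / t½ = 0.693147 / 17.2 = 0.04030 h⁻¹
CL = k × Vd = 0.04030 × 126 = 5.078 L/h

5.08 L/h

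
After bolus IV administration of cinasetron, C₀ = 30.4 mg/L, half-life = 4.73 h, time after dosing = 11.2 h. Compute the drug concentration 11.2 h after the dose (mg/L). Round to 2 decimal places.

5.89 mg/L

k = ln2 / t½ = 0.693147 / 4.73 = 0.1465 h⁻¹
C = C₀ · e^(−k·t) = 30.40 × e^(−0.1465 × 11.2)
  = 30.40 × 0.1938 = 5.892 mg/L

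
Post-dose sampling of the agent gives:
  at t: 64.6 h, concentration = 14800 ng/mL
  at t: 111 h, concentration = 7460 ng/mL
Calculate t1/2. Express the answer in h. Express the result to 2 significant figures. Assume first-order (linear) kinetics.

47 h

k = ln(C₁/C₂) / (t₂ − t₁) = ln(14800/7460) / (111 − 64.6)
  = 0.6851 / 46.40 = 0.01477 h⁻¹
t½ = ln2 / k = 0.693147 / 0.01477 = 46.93 h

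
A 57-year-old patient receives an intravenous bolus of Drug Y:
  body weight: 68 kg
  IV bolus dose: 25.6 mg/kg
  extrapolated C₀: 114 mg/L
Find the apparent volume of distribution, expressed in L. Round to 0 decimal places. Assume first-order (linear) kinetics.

Dose = 25.6 × 68 = 1741 mg
Vd = Dose / C₀ = 1741 / 114 = 15.27 L

15 L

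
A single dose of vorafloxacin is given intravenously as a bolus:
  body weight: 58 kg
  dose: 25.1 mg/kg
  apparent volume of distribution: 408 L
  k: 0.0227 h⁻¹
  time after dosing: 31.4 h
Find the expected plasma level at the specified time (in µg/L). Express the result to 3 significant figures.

1750 µg/L

Total dose = 25.1 × 58 = 1456 mg
C₀ = Dose / Vd = 1456 / 408 = 3.569 mg/L
C = C₀ · e^(−k·t) = 3.569 × e^(−0.02270 × 31.4)
  = 3.569 × 0.4903 = 1.750 mg/L
Convert: 1.750 mg/L × 1000 = 1750 µg/L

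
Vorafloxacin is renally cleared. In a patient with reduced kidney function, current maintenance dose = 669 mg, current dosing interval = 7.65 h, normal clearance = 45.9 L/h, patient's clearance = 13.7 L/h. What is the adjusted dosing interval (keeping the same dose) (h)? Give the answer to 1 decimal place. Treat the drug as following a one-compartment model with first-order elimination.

To keep the same average steady-state level, dosing rate must scale with clearance.
CL ratio = 13.7 / 45.9 = 0.2985
New interval (same dose) = 7.65 / 0.2985 = 25.63 h

25.6 h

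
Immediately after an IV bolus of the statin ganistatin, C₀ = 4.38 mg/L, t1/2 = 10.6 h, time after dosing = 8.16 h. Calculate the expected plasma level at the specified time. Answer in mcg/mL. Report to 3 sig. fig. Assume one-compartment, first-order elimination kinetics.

k = ln2 / t½ = 0.693147 / 10.6 = 0.06539 h⁻¹
C = C₀ · e^(−k·t) = 4.380 × e^(−0.06539 × 8.16)
  = 4.380 × 0.5865 = 2.569 mg/L
(2.569 mg/L = 2.569 mcg/mL)

2.57 mcg/mL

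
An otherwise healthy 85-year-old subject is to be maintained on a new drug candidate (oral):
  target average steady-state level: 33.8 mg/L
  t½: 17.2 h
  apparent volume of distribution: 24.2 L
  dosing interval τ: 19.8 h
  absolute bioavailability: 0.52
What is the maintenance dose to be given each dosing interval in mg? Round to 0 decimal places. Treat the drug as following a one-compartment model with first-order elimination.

k = ln2 / t½ = 0.693147 / 17.2 = 0.04030 h⁻¹
CL = k × Vd = 0.04030 × 24.2 = 0.9753 L/h
At steady state, F × (Dose/τ) = Css × CL.
Dose = Css × CL × τ / F = 33.8 × 0.9753 × 19.8 / 0.52 = 1255 mg

1255 mg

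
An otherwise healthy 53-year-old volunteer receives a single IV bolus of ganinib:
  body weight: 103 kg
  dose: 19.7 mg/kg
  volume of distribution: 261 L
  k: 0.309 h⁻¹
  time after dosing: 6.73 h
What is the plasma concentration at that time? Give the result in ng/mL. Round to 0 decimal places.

972 ng/mL

Total dose = 19.7 × 103 = 2029 mg
C₀ = Dose / Vd = 2029 / 261 = 7.774 mg/L
C = C₀ · e^(−k·t) = 7.774 × e^(−0.3090 × 6.73)
  = 7.774 × 0.1250 = 0.9718 mg/L
Convert: 0.9718 mg/L × 1000 = 971.8 ng/mL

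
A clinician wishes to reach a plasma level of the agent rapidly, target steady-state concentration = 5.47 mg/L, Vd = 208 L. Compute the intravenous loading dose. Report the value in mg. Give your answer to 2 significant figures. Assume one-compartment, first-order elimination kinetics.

1100 mg

LD = Css × Vd = 5.47 × 208 = 1138 mg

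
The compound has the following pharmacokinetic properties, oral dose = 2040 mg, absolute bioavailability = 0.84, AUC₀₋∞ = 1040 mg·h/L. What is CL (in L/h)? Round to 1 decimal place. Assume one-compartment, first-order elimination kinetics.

CL = F·Dose / AUC = 0.84 × 2040 / 1040 = 1.648 L/h

1.6 L/h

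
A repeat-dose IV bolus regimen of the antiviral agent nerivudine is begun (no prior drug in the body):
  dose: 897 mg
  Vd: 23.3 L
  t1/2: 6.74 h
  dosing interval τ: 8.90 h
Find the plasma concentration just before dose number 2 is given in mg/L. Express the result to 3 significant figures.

15.4 mg/L

C₀ per dose = Dose / Vd = 897 / 23.3 = 38.50 mg/L
k = ln2 / t½ = 0.693147 / 6.74 = 0.1028 h⁻¹
Fraction remaining after one interval: r = e^(−kτ) = e^(−0.1028 × 8.90) = 0.4005
Before dose 2, 1 dose has been given (aged 1τ).
C_trough = C₀ × r = 38.50 × 0.4005 = 15.42 mg/L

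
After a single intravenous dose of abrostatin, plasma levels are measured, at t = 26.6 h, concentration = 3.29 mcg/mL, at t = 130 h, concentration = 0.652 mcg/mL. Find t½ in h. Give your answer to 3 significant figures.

k = ln(C₁/C₂) / (t₂ − t₁) = ln(3.29/0.652) / (130 − 26.6)
  = 1.619 / 103.4 = 0.01566 h⁻¹
t½ = ln2 / k = 0.693147 / 0.01566 = 44.26 h

44.3 h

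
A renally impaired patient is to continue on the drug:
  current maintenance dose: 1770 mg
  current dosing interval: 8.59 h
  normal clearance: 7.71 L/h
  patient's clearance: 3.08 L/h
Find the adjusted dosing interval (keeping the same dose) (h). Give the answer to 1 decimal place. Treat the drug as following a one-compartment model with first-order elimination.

21.5 h

To keep the same average steady-state level, dosing rate must scale with clearance.
CL ratio = 3.08 / 7.71 = 0.3995
New interval (same dose) = 8.59 / 0.3995 = 21.50 h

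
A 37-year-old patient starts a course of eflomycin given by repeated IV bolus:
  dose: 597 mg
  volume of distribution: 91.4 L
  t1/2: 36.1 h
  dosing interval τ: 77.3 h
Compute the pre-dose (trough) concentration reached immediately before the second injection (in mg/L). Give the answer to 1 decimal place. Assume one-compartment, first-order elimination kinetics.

1.5 mg/L

C₀ per dose = Dose / Vd = 597 / 91.4 = 6.532 mg/L
k = ln2 / t½ = 0.693147 / 36.1 = 0.01920 h⁻¹
Fraction remaining after one interval: r = e^(−kτ) = e^(−0.01920 × 77.3) = 0.2267
Before dose 2, 1 dose has been given (aged 1τ).
C_trough = C₀ × r = 6.532 × 0.2267 = 1.481 mg/L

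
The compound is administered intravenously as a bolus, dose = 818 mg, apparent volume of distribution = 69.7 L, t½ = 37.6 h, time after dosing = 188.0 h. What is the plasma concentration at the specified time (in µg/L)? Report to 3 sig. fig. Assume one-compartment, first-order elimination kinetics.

C₀ = Dose / Vd = 818.0 / 69.7 = 11.74 mg/L
k = ln2 / t½ = 0.693147 / 37.6 = 0.01843 h⁻¹
t / t½ = 188.0 / 37.6 = 5 half-lives
C = C₀ × (1/2)^5 = 11.74 × 0.03125 = 0.3669 mg/L
Convert: 0.3669 mg/L × 1000 = 366.9 µg/L

367 µg/L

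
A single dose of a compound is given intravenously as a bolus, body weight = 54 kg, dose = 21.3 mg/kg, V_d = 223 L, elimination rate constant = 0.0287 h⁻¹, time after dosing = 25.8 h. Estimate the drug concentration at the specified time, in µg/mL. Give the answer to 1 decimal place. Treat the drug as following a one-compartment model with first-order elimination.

2.5 µg/mL

Total dose = 21.3 × 54 = 1150 mg
C₀ = Dose / Vd = 1150 / 223 = 5.157 mg/L
C = C₀ · e^(−k·t) = 5.157 × e^(−0.02870 × 25.8)
  = 5.157 × 0.4769 = 2.459 mg/L
(2.459 mg/L = 2.459 µg/mL)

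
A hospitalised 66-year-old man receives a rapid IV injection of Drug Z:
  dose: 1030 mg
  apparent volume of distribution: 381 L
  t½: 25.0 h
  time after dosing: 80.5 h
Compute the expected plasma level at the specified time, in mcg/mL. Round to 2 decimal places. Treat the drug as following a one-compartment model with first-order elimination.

C₀ = Dose / Vd = 1030 / 381 = 2.703 mg/L
k = ln2 / t½ = 0.693147 / 25.0 = 0.02773 h⁻¹
C = C₀ · e^(−k·t) = 2.703 × e^(−0.02773 × 80.5)
  = 2.703 × 0.1073 = 0.2900 mg/L
(0.2900 mg/L = 0.2900 mcg/mL)

0.29 mcg/mL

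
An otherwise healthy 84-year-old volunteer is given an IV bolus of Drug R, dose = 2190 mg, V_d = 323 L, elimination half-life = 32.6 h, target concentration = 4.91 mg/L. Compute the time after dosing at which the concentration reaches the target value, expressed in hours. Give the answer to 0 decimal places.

C₀ = Dose / Vd = 2190 / 323 = 6.780 mg/L
k = ln2 / t½ = 0.693147 / 32.6 = 0.02126 h⁻¹
t = ln(C₀ / C) / k = ln(6.780 / 4.91) / 0.02126
  = ln(1.381) / 0.02126 = 0.3228 / 0.02126 = 15.18 h

15 h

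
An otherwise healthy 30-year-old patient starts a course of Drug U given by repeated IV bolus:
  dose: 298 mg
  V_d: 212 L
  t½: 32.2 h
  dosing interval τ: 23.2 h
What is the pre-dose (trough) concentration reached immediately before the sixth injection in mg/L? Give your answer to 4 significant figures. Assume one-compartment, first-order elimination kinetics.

1.991 mg/L

C₀ per dose = Dose / Vd = 298 / 212 = 1.406 mg/L
k = ln2 / t½ = 0.693147 / 32.2 = 0.02153 h⁻¹
Fraction remaining after one interval: r = e^(−kτ) = e^(−0.02153 × 23.2) = 0.6068
Before dose 6, 5 doses have been given (aged 1τ, 2τ, 3τ, 4τ, 5τ).
C_trough = C₀ × (r + r² + … + r^5) = C₀ × r(1−r^5)/(1−r)
        = 1.406 × 0.6068 × (1 − 0.08227) / (1 − 0.6068) = 1.991 mg/L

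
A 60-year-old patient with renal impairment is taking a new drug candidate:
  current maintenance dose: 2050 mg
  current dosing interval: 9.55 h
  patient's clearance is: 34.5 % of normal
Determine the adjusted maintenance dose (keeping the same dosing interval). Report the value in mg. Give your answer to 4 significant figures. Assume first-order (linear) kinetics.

To keep the same average steady-state level, dosing rate must scale with clearance.
CL ratio = 34.5 / 100 = 0.3450
New dose (same interval) = 2050 × 0.3450 = 707.3 mg

707.3 mg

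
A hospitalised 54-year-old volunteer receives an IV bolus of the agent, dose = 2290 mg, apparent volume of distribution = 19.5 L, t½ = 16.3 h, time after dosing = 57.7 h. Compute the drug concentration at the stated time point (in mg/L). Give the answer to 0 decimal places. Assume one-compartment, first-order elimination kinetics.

10 mg/L

C₀ = Dose / Vd = 2290 / 19.5 = 117.4 mg/L
k = ln2 / t½ = 0.693147 / 16.3 = 0.04252 h⁻¹
C = C₀ · e^(−k·t) = 117.4 × e^(−0.04252 × 57.7)
  = 117.4 × 0.08600 = 10.10 mg/L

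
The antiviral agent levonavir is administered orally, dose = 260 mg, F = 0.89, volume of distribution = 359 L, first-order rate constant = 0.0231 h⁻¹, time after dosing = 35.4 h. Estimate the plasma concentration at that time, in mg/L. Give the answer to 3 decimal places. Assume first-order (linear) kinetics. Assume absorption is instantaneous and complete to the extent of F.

0.285 mg/L

Amount reaching circulation = F × Dose = 0.89 × 260.0 = 231.4 mg
C₀ = F·Dose / Vd = 231.4 / 359 = 0.6446 mg/L
C = C₀ · e^(−k·t) = 0.6446 × e^(−0.02310 × 35.4)
  = 0.6446 × 0.4414 = 0.2845 mg/L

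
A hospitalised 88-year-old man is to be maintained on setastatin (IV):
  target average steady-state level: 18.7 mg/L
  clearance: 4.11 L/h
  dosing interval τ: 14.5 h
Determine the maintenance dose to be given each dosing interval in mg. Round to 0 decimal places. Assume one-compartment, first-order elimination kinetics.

1114 mg

At steady state, Dose/τ = Css × CL.
Dose = Css × CL × τ = 18.7 × 4.110 × 14.5 = 1114 mg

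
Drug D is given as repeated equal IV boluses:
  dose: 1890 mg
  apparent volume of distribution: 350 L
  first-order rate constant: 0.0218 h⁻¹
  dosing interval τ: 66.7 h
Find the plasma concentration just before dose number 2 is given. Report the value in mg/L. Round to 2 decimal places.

1.26 mg/L

C₀ per dose = Dose / Vd = 1890 / 350 = 5.400 mg/L
Fraction remaining after one interval: r = e^(−kτ) = e^(−0.02180 × 66.7) = 0.2336
Before dose 2, 1 dose has been given (aged 1τ).
C_trough = C₀ × r = 5.400 × 0.2336 = 1.261 mg/L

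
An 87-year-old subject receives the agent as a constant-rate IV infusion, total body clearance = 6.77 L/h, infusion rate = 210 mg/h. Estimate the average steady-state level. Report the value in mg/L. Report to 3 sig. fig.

31.0 mg/L

At steady state Css = R₀ / CL = 210 / 6.770 = 31.02 mg/L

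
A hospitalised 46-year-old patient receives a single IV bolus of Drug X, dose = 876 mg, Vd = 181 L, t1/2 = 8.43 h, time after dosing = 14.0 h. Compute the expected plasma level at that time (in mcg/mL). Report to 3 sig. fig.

1.53 mcg/mL

C₀ = Dose / Vd = 876.0 / 181 = 4.840 mg/L
k = ln2 / t½ = 0.693147 / 8.43 = 0.08222 h⁻¹
C = C₀ · e^(−k·t) = 4.840 × e^(−0.08222 × 14.0)
  = 4.840 × 0.3163 = 1.531 mg/L
(1.531 mg/L = 1.531 mcg/mL)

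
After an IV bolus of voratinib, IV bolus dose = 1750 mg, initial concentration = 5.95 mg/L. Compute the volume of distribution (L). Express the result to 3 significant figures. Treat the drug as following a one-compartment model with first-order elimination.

294 L

Vd = Dose / C₀ = 1750 / 5.95 = 294.1 L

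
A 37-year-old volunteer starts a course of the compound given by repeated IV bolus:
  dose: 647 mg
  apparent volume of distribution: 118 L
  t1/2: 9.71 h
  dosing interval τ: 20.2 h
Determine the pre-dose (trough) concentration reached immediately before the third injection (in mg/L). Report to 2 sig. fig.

1.6 mg/L

C₀ per dose = Dose / Vd = 647 / 118 = 5.483 mg/L
k = ln2 / t½ = 0.693147 / 9.71 = 0.07138 h⁻¹
Fraction remaining after one interval: r = e^(−kτ) = e^(−0.07138 × 20.2) = 0.2365
Before dose 3, 2 doses have been given (aged 1τ, 2τ).
C_trough = C₀ × (r + r²) = 5.483 × (0.2365 + 0.05593) = 1.603 mg/L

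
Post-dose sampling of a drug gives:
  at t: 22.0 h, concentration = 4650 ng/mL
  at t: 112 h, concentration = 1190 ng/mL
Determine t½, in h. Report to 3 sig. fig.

45.8 h

k = ln(C₁/C₂) / (t₂ − t₁) = ln(4650/1190) / (112 − 22.0)
  = 1.363 / 90.00 = 0.01514 h⁻¹
t½ = ln2 / k = 0.693147 / 0.01514 = 45.78 h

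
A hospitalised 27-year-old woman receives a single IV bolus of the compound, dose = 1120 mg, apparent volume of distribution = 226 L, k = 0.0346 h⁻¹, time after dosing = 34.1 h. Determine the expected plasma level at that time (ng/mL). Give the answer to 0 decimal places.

1523 ng/mL

C₀ = Dose / Vd = 1120 / 226 = 4.956 mg/L
C = C₀ · e^(−k·t) = 4.956 × e^(−0.03460 × 34.1)
  = 4.956 × 0.3073 = 1.523 mg/L
Convert: 1.523 mg/L × 1000 = 1523 ng/mL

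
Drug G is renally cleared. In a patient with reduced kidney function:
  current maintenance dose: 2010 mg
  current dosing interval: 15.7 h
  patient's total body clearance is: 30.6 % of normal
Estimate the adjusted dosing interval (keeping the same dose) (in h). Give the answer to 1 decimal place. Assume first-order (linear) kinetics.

51.3 h

To keep the same average steady-state level, dosing rate must scale with clearance.
CL ratio = 30.6 / 100 = 0.3060
New interval (same dose) = 15.7 / 0.3060 = 51.31 h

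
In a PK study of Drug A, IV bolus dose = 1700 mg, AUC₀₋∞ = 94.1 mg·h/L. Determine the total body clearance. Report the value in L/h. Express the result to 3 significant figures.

CL = Dose / AUC = 1700 / 94.1 = 18.07 L/h

18.1 L/h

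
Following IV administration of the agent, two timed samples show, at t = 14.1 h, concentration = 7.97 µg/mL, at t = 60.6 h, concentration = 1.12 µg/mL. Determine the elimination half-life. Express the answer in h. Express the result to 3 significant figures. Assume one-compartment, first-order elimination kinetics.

k = ln(C₁/C₂) / (t₂ − t₁) = ln(7.97/1.12) / (60.6 − 14.1)
  = 1.962 / 46.50 = 0.04219 h⁻¹
t½ = ln2 / k = 0.693147 / 0.04219 = 16.43 h

16.4 h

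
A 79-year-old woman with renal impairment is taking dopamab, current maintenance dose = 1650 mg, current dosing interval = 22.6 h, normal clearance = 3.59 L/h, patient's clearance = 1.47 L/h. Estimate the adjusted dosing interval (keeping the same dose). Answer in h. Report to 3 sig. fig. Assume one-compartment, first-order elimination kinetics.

55.2 h

To keep the same average steady-state level, dosing rate must scale with clearance.
CL ratio = 1.47 / 3.59 = 0.4095
New interval (same dose) = 22.6 / 0.4095 = 55.19 h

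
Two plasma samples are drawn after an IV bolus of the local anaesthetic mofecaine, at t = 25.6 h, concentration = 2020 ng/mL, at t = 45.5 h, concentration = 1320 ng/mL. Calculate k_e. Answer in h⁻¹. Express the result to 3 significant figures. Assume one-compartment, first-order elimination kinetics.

k = ln(C₁/C₂) / (t₂ − t₁) = ln(2020/1320) / (45.5 − 25.6)
  = 0.4255 / 19.90 = 0.02138 h⁻¹

0.0214 h⁻¹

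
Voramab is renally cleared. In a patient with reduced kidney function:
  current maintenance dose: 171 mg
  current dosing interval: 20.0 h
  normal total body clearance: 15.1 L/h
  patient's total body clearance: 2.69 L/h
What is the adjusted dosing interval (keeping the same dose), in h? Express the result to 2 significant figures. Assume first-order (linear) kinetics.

To keep the same average steady-state level, dosing rate must scale with clearance.
CL ratio = 2.69 / 15.1 = 0.1781
New interval (same dose) = 20.0 / 0.1781 = 112.3 h

110 h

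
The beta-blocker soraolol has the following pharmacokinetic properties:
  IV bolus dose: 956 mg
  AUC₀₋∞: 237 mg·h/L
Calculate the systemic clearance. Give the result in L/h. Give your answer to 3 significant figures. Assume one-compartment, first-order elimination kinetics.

4.03 L/h

CL = Dose / AUC = 956 / 237 = 4.034 L/h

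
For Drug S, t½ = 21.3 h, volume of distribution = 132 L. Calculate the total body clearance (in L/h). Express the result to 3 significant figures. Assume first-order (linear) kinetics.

4.30 L/h

k = ln2 / t½ = 0.693147 / 21.3 = 0.03254 h⁻¹
CL = k × Vd = 0.03254 × 132 = 4.295 L/h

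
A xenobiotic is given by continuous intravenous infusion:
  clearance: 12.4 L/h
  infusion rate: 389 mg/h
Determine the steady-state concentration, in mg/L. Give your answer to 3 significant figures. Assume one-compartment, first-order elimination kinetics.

31.4 mg/L

At steady state Css = R₀ / CL = 389 / 12.40 = 31.37 mg/L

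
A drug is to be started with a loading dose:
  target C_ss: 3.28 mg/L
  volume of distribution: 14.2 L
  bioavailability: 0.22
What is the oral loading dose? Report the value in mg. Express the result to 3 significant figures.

212 mg

LD = Css × Vd / F = 3.28 × 14.2 / 0.22 = 211.7 mg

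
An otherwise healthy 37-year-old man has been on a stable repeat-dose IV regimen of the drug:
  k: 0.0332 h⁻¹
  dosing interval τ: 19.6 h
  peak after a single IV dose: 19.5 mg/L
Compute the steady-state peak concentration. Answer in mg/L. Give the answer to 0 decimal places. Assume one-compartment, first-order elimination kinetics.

e^(−kτ) = e^(−0.03320 × 19.6) = 0.5217
Accumulation ratio R = 1 / (1 − e^(−kτ)) = 1 / (1 − 0.5217) = 2.091
Steady-state peak = C₀ × R = 19.5 × 2.091 = 40.77 mg/L

41 mg/L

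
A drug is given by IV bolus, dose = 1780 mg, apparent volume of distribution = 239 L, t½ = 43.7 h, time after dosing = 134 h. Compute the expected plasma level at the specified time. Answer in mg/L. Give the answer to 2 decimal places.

0.89 mg/L

C₀ = Dose / Vd = 1780 / 239 = 7.448 mg/L
k = ln2 / t½ = 0.693147 / 43.7 = 0.01586 h⁻¹
C = C₀ · e^(−k·t) = 7.448 × e^(−0.01586 × 134)
  = 7.448 × 0.1194 = 0.8893 mg/L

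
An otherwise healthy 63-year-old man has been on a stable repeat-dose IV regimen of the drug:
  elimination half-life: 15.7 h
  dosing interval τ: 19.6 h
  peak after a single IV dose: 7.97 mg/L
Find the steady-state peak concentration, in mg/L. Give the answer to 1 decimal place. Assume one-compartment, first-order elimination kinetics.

13.8 mg/L

k = ln2 / t½ = 0.693147 / 15.7 = 0.04415 h⁻¹
e^(−kτ) = e^(−0.04415 × 19.6) = 0.4209
Accumulation ratio R = 1 / (1 − e^(−kτ)) = 1 / (1 − 0.4209) = 1.727
Steady-state peak = C₀ × R = 7.97 × 1.727 = 13.76 mg/L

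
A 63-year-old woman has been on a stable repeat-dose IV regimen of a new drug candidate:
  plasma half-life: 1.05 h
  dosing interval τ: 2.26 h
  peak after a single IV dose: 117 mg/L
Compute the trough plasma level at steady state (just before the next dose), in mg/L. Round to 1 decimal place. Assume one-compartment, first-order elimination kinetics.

34.0 mg/L

k = ln2 / t½ = 0.693147 / 1.05 = 0.6601 h⁻¹
e^(−kτ) = e^(−0.6601 × 2.26) = 0.2250
Accumulation ratio R = 1 / (1 − e^(−kτ)) = 1 / (1 − 0.2250) = 1.290
Steady-state trough = C₀ × R × e^(−kτ) = 117 × 1.290 × 0.2250 = 33.96 mg/L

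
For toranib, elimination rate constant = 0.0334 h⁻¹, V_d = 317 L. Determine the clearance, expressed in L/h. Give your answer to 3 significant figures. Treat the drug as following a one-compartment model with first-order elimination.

10.6 L/h

CL = k × Vd = 0.0334 × 317 = 10.59 L/h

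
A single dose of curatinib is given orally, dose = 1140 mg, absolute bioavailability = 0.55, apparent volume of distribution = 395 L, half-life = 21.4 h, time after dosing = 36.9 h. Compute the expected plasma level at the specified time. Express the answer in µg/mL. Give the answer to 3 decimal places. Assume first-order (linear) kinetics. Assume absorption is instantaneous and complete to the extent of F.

0.480 µg/mL

Amount reaching circulation = F × Dose = 0.55 × 1140 = 627.0 mg
C₀ = F·Dose / Vd = 627.0 / 395 = 1.587 mg/L
k = ln2 / t½ = 0.693147 / 21.4 = 0.03239 h⁻¹
C = C₀ · e^(−k·t) = 1.587 × e^(−0.03239 × 36.9)
  = 1.587 × 0.3026 = 0.4802 mg/L
(0.4802 mg/L = 0.4802 µg/mL)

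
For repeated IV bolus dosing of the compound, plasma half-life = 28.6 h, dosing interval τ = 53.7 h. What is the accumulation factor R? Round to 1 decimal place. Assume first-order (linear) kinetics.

k = ln2 / t½ = 0.693147 / 28.6 = 0.02424 h⁻¹
e^(−kτ) = e^(−0.02424 × 53.7) = 0.2721
Accumulation ratio R = 1 / (1 − e^(−kτ)) = 1 / (1 − 0.2721) = 1.374

1.4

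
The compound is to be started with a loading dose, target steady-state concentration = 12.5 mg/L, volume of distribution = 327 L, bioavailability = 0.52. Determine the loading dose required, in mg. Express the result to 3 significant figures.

LD = Css × Vd / F = 12.5 × 327 / 0.52 = 7861 mg

7860 mg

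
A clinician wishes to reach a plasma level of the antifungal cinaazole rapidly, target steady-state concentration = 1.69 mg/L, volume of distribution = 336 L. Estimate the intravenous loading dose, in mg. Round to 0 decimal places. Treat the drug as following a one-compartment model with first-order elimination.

568 mg

LD = Css × Vd = 1.69 × 336 = 567.8 mg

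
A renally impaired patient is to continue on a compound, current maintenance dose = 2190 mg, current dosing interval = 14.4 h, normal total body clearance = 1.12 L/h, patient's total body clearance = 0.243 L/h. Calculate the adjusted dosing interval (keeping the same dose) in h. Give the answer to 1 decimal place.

66.4 h

To keep the same average steady-state level, dosing rate must scale with clearance.
CL ratio = 0.243 / 1.12 = 0.2170
New interval (same dose) = 14.4 / 0.2170 = 66.36 h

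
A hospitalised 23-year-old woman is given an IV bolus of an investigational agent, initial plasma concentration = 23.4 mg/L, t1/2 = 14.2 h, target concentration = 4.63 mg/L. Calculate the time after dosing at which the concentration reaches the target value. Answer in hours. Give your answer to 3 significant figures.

k = ln2 / t½ = 0.693147 / 14.2 = 0.04881 h⁻¹
t = ln(C₀ / C) / k = ln(23.40 / 4.63) / 0.04881
  = ln(5.054) / 0.04881 = 1.620 / 0.04881 = 33.19 h

33.2 h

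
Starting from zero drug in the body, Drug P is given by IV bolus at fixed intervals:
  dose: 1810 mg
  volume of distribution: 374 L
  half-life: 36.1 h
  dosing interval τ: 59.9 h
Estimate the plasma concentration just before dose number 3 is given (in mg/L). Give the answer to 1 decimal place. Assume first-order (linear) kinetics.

2.0 mg/L

C₀ per dose = Dose / Vd = 1810 / 374 = 4.840 mg/L
k = ln2 / t½ = 0.693147 / 36.1 = 0.01920 h⁻¹
Fraction remaining after one interval: r = e^(−kτ) = e^(−0.01920 × 59.9) = 0.3166
Before dose 3, 2 doses have been given (aged 1τ, 2τ).
C_trough = C₀ × (r + r²) = 4.840 × (0.3166 + 0.1002) = 2.017 mg/L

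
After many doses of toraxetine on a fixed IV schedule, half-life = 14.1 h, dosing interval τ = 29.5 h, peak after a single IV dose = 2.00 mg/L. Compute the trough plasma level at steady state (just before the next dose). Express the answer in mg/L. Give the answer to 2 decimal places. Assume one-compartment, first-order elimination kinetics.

k = ln2 / t½ = 0.693147 / 14.1 = 0.04916 h⁻¹
e^(−kτ) = e^(−0.04916 × 29.5) = 0.2345
Accumulation ratio R = 1 / (1 − e^(−kτ)) = 1 / (1 − 0.2345) = 1.306
Steady-state trough = C₀ × R × e^(−kτ) = 2.00 × 1.306 × 0.2345 = 0.6125 mg/L

0.61 mg/L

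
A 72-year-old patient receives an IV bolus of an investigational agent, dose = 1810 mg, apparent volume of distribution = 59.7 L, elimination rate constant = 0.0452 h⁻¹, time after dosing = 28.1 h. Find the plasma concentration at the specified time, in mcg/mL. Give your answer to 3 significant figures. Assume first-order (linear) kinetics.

C₀ = Dose / Vd = 1810 / 59.7 = 30.32 mg/L
C = C₀ · e^(−k·t) = 30.32 × e^(−0.04520 × 28.1)
  = 30.32 × 0.2808 = 8.514 mg/L
(8.514 mg/L = 8.514 mcg/mL)

8.51 mcg/mL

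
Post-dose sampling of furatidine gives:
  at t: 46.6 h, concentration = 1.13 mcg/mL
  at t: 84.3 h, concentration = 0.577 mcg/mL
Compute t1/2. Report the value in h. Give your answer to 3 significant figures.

k = ln(C₁/C₂) / (t₂ − t₁) = ln(1.13/0.577) / (84.3 − 46.6)
  = 0.6721 / 37.70 = 0.01783 h⁻¹
t½ = ln2 / k = 0.693147 / 0.01783 = 38.88 h

38.9 h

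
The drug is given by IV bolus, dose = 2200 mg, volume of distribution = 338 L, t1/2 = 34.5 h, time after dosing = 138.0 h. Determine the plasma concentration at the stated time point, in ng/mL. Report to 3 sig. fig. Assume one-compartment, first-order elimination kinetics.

407 ng/mL

C₀ = Dose / Vd = 2200 / 338 = 6.509 mg/L
k = ln2 / t½ = 0.693147 / 34.5 = 0.02009 h⁻¹
t / t½ = 138.0 / 34.5 = 4 half-lives
C = C₀ × (1/2)^4 = 6.509 × 0.06250 = 0.4068 mg/L
Convert: 0.4068 mg/L × 1000 = 406.8 ng/mL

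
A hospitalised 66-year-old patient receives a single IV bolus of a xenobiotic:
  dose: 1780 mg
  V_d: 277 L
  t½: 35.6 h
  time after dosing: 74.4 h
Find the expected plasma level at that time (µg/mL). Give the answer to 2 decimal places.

C₀ = Dose / Vd = 1780 / 277 = 6.426 mg/L
k = ln2 / t½ = 0.693147 / 35.6 = 0.01947 h⁻¹
C = C₀ · e^(−k·t) = 6.426 × e^(−0.01947 × 74.4)
  = 6.426 × 0.2349 = 1.509 mg/L
(1.509 mg/L = 1.509 µg/mL)

1.51 µg/mL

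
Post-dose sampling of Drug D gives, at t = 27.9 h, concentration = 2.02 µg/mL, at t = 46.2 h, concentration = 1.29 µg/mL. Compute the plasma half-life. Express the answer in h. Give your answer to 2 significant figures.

28 h

k = ln(C₁/C₂) / (t₂ − t₁) = ln(2.02/1.29) / (46.2 − 27.9)
  = 0.4485 / 18.30 = 0.02451 h⁻¹
t½ = ln2 / k = 0.693147 / 0.02451 = 28.28 h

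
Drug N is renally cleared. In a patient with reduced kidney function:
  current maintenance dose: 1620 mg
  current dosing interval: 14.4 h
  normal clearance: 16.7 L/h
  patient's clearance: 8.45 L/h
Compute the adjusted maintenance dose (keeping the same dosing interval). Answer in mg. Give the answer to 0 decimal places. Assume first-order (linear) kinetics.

To keep the same average steady-state level, dosing rate must scale with clearance.
CL ratio = 8.45 / 16.7 = 0.5060
New dose (same interval) = 1620 × 0.5060 = 819.7 mg

820 mg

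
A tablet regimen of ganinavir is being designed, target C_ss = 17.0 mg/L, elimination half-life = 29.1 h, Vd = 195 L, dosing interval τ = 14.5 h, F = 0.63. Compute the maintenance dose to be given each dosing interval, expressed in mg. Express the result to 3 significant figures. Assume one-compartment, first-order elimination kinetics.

k = ln2 / t½ = 0.693147 / 29.1 = 0.02382 h⁻¹
CL = k × Vd = 0.02382 × 195 = 4.645 L/h
At steady state, F × (Dose/τ) = Css × CL.
Dose = Css × CL × τ / F = 17.0 × 4.645 × 14.5 / 0.63 = 1817 mg

1820 mg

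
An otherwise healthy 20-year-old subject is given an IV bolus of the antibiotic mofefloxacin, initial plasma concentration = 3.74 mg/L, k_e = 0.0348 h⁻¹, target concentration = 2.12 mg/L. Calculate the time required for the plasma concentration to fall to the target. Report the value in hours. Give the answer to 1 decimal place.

16.3 h

t = ln(C₀ / C) / k = ln(3.740 / 2.12) / 0.03480
  = ln(1.764) / 0.03480 = 0.5676 / 0.03480 = 16.31 h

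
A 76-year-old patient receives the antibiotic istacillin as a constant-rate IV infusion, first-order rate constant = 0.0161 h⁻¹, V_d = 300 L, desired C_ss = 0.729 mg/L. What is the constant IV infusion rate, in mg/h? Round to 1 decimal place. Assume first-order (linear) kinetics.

3.5 mg/h

CL = k × Vd = 0.01610 × 300 = 4.830 L/h
At steady state, infusion rate R₀ = Css × CL = 0.729 × 4.830 = 3.521 mg/h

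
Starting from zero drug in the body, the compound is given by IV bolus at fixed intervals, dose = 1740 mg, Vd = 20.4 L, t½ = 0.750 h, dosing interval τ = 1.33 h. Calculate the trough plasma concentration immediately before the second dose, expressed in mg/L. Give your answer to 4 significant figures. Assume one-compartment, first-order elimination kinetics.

C₀ per dose = Dose / Vd = 1740 / 20.4 = 85.29 mg/L
k = ln2 / t½ = 0.693147 / 0.750 = 0.9242 h⁻¹
Fraction remaining after one interval: r = e^(−kτ) = e^(−0.9242 × 1.33) = 0.2925
Before dose 2, 1 dose has been given (aged 1τ).
C_trough = C₀ × r = 85.29 × 0.2925 = 24.95 mg/L

24.95 mg/L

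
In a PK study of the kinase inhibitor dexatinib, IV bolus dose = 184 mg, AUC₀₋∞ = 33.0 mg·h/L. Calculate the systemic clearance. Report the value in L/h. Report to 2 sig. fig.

CL = Dose / AUC = 184 / 33.0 = 5.576 L/h

5.6 L/h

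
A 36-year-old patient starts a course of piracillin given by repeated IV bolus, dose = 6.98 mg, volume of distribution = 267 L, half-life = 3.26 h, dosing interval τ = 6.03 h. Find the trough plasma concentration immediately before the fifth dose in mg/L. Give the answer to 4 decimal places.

0.0100 mg/L

C₀ per dose = Dose / Vd = 6.98 / 267 = 0.02614 mg/L
k = ln2 / t½ = 0.693147 / 3.26 = 0.2126 h⁻¹
Fraction remaining after one interval: r = e^(−kτ) = e^(−0.2126 × 6.03) = 0.2775
Before dose 5, 4 doses have been given (aged 1τ, 2τ, 3τ, 4τ).
C_trough = C₀ × (r + r² + … + r^4) = C₀ × r(1−r^4)/(1−r)
        = 0.02614 × 0.2775 × (1 − 0.005930) / (1 − 0.2775) = 0.009980 mg/L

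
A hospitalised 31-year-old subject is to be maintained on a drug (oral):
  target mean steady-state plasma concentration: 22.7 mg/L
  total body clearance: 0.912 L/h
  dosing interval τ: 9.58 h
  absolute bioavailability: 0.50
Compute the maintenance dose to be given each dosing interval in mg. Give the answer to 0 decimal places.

At steady state, F × (Dose/τ) = Css × CL.
Dose = Css × CL × τ / F = 22.7 × 0.9120 × 9.58 / 0.50 = 396.7 mg

397 mg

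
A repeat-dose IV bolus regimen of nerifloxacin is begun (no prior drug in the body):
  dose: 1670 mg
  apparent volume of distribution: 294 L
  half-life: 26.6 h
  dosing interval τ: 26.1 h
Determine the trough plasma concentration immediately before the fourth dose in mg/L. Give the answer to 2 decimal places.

5.07 mg/L

C₀ per dose = Dose / Vd = 1670 / 294 = 5.680 mg/L
k = ln2 / t½ = 0.693147 / 26.6 = 0.02606 h⁻¹
Fraction remaining after one interval: r = e^(−kτ) = e^(−0.02606 × 26.1) = 0.5065
Before dose 4, 3 doses have been given (aged 1τ, 2τ, 3τ).
C_trough = C₀ × (r + r² + … + r^3) = C₀ × r(1−r^3)/(1−r)
        = 5.680 × 0.5065 × (1 − 0.1299) / (1 − 0.5065) = 5.072 mg/L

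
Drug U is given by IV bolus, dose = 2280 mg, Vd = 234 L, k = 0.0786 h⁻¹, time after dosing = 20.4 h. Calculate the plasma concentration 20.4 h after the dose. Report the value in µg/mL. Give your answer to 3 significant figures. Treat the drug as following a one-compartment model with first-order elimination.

C₀ = Dose / Vd = 2280 / 234 = 9.744 mg/L
C = C₀ · e^(−k·t) = 9.744 × e^(−0.07860 × 20.4)
  = 9.744 × 0.2012 = 1.960 mg/L
(1.960 mg/L = 1.960 µg/mL)

1.96 µg/mL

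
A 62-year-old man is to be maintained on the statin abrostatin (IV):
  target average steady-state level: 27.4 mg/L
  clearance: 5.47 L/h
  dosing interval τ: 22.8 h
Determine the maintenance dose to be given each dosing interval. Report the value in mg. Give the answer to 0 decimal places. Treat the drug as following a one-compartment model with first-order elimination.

At steady state, Dose/τ = Css × CL.
Dose = Css × CL × τ = 27.4 × 5.470 × 22.8 = 3417 mg

3417 mg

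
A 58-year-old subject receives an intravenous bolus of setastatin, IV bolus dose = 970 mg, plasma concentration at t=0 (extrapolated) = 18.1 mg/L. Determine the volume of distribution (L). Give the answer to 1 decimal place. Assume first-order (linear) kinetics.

Vd = Dose / C₀ = 970.0 / 18.1 = 53.59 L

53.6 L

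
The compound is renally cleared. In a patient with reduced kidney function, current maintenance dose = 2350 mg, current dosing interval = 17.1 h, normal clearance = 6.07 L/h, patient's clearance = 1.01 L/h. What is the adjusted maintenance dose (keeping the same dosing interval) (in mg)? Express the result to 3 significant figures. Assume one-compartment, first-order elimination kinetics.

To keep the same average steady-state level, dosing rate must scale with clearance.
CL ratio = 1.01 / 6.07 = 0.1664
New dose (same interval) = 2350 × 0.1664 = 391.0 mg

391 mg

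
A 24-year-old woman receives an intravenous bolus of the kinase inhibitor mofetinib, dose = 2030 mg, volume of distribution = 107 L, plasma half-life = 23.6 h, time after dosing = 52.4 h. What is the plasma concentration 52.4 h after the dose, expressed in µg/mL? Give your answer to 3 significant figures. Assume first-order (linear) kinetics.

4.07 µg/mL

C₀ = Dose / Vd = 2030 / 107 = 18.97 mg/L
k = ln2 / t½ = 0.693147 / 23.6 = 0.02937 h⁻¹
C = C₀ · e^(−k·t) = 18.97 × e^(−0.02937 × 52.4)
  = 18.97 × 0.2146 = 4.071 mg/L
(4.071 mg/L = 4.071 µg/mL)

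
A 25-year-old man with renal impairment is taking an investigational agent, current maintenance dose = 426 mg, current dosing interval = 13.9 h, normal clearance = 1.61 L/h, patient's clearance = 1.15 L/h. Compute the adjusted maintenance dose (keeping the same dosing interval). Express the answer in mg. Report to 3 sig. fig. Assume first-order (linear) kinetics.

To keep the same average steady-state level, dosing rate must scale with clearance.
CL ratio = 1.15 / 1.61 = 0.7143
New dose (same interval) = 426 × 0.7143 = 304.3 mg

304 mg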